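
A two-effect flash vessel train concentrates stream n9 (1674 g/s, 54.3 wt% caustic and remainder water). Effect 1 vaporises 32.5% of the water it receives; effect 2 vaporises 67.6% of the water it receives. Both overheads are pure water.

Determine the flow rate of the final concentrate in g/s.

water in feed = 1674×0.457 = 765.02 g/s.
After stage 1: water left = (1−0.325)×765.02 = 516.39; stream total = 1425.4 g/s.
After stage 2: water left = (1−0.676)×516.39 = 167.31; final concentrate = 1076.3 g/s.

1076 g/s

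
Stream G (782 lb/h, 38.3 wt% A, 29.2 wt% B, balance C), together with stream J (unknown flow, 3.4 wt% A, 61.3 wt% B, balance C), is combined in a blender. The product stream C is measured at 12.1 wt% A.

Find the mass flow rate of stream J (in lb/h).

2355 lb/h

Let J be the unknown flow. Total out = 782 + J.
A balance: 299.51 + 0.034·J = 0.121·(782 + J)
(0.034 − 0.121)·J = 0.121×782 − 299.51 = -204.88
J = -204.88 / -0.087 = 2355 lb/h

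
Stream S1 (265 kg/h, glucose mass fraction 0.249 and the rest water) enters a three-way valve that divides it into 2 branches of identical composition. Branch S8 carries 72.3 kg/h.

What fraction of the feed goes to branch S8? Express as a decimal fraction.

Fraction to S8 = 72.3/265 = 0.2728.

0.273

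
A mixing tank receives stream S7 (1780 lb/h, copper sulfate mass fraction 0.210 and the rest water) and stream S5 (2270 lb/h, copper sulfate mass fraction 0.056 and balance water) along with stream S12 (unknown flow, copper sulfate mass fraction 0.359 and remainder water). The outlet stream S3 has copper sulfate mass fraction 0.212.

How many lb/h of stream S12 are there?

Let S12 be the unknown flow. Total out = 4050 + S12.
copper sulfate balance: 500.92 + 0.359·S12 = 0.212·(4050 + S12)
(0.359 − 0.212)·S12 = 0.212×4050 − 500.92 = 357.68
S12 = 357.68 / 0.147 = 2433.2 lb/h

2433 lb/h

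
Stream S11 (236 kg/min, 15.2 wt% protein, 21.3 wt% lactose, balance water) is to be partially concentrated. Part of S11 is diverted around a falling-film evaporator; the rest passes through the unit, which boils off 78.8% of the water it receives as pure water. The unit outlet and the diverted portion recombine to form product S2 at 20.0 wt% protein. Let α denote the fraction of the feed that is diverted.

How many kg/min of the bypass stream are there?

All 236×0.152 = 35.872 kg/min of protein reaches S2, so S2 = 35.872/0.200 = 179.36 kg/min and vapour = 56.64 kg/min.
The evaporator receives (1−α)·236 of feed at 0.635 water and removes 0.788 of that water:
0.788×0.635×(1−α)×236 = 56.64
(1−α) = 56.64/118.09 = 0.4796;  α = 0.5204.
Bypass flow = 0.5204×236 = 122.81 kg/min.

122.8 kg/min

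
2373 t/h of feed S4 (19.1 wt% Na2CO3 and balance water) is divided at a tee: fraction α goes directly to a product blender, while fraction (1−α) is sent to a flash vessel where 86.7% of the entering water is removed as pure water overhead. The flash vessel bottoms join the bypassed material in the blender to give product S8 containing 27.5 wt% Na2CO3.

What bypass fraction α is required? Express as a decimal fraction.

All 2373×0.191 = 453.24 t/h of Na2CO3 reaches S8, so S8 = 453.24/0.275 = 1648.2 t/h and vapour = 724.84 t/h.
The evaporator receives (1−α)·2373 of feed at 0.809 water and removes 0.867 of that water:
0.867×0.809×(1−α)×2373 = 724.84
(1−α) = 724.84/1664.4 = 0.4355;  α = 0.5645.

0.565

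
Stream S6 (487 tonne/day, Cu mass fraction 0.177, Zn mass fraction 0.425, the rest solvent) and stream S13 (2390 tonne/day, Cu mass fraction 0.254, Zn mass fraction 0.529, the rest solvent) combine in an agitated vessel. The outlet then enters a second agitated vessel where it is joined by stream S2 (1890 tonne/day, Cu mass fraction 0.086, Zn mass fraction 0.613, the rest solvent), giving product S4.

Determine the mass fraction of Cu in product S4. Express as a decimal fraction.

Overall, product flow = 4767 tonne/day.
Cu in = 487×0.177 + 2390×0.254 + 1890×0.086 = 855.8 tonne/day.
Cu fraction in S4 = 0.180.

0.180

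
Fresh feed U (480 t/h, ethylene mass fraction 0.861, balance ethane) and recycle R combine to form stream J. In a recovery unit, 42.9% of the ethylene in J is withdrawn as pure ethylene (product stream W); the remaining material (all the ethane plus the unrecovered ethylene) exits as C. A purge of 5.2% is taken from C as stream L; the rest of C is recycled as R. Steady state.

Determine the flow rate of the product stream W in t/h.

386.5 t/h

ethylene in J: m_A = 480×0.861 + (1−0.052)·(1−0.429)·m_A, so m_A = 413.28/0.4587 = 901 t/h.
Product W = 0.429×901 = 386.53 t/h.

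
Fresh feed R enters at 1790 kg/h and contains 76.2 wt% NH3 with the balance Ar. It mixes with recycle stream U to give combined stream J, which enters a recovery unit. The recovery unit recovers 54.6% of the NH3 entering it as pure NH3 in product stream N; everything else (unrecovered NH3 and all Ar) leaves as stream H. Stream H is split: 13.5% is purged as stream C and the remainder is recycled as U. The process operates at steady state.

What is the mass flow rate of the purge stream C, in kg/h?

Ar enters only via R and leaves only via the purge: 1790×0.238 = 0.135×(Ar in H), and the recovery unit passes all Ar, so Ar in J = Ar in H = 3155.7 kg/h.
NH3 in J: m_A = 1790×0.762 + (1−0.135)·(1−0.546)·m_A, so m_A = 1364/0.6073 = 2246 kg/h.
H = (1−0.546)×2246 + 3155.7 = 4175.4 kg/h.
Purge C = 0.135×4175.4 = 563.68 kg/h.

563.7 kg/h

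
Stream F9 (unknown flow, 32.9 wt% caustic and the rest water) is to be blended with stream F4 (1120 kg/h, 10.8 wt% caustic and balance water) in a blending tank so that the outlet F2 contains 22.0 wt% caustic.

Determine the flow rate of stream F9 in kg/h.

1151 kg/h

Let F9 be the unknown flow. Total out = 1120 + F9.
caustic balance: 120.96 + 0.329·F9 = 0.220·(1120 + F9)
(0.329 − 0.220)·F9 = 0.220×1120 − 120.96 = 125.44
F9 = 125.44 / 0.109 = 1150.8 kg/h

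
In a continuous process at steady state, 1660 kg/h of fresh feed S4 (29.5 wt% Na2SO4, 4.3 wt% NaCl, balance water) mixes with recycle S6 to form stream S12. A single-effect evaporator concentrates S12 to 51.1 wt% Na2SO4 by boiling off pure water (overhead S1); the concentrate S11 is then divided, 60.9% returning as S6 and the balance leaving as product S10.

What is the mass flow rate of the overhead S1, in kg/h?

Overall Na2SO4 balance (none leaves overhead): Na2SO4 in fresh feed = Na2SO4 in product, i.e. 1660×0.295 = (1−0.609)·S11·0.511.
S11 = 489.7/(0.511×0.391) = 2450.9 kg/h.
Recycle S6 = 0.609×2450.9 = 1492.6 kg/h.
Combined feed S12 = 1660 + 1492.6 = 3152.6 kg/h.
Overhead S1 = S12 − S11 = 3152.6 − 2450.9 = 701.68 kg/h.

701.7 kg/h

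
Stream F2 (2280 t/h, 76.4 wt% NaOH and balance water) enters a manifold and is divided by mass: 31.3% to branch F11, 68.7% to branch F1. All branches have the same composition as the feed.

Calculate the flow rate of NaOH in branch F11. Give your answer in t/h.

545.2 t/h

Branch F11 total = 0.313×2280 = 713.64 t/h.
NaOH in F11 = 0.764×713.64 = 545.22 t/h.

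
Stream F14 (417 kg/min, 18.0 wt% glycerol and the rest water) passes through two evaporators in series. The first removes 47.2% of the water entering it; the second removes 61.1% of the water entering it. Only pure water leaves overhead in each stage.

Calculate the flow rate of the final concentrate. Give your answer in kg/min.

145.3 kg/min

water in feed = 417×0.820 = 341.94 kg/min.
After stage 1: water left = (1−0.472)×341.94 = 180.54; stream total = 255.6 kg/min.
After stage 2: water left = (1−0.611)×180.54 = 70.232; final concentrate = 145.29 kg/min.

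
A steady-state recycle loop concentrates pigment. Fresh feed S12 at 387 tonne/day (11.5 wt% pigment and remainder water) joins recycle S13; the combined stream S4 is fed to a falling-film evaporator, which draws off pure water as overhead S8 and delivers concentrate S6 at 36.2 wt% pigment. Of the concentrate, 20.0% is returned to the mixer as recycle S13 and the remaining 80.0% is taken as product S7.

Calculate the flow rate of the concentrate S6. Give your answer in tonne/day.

153.7 tonne/day

Overall pigment balance (none leaves overhead): pigment in fresh feed = pigment in product, i.e. 387×0.115 = (1−0.200)·S6·0.362.
S6 = 44.505/(0.362×0.800) = 153.68 tonne/day.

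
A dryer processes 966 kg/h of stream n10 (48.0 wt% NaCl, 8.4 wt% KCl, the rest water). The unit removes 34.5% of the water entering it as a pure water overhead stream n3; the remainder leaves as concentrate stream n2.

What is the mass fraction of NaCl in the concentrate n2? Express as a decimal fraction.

NaCl is not removed: 966×0.480 = 463.68 kg/h of NaCl enters n2.
water entering = 966×0.436 = 421.18 kg/h; overhead removed = 0.345×421.18 = 145.31 kg/h.
Concentrate = 966 − 145.31 = 820.69 kg/h.
Mass fraction = 463.68/820.69 = 0.565.

0.565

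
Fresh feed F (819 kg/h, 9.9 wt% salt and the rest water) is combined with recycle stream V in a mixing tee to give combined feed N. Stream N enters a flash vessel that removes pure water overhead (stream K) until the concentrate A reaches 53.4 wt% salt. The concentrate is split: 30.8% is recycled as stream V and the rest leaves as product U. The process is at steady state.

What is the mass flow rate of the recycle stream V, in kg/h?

Overall salt balance (none leaves overhead): salt in fresh feed = salt in product, i.e. 819×0.099 = (1−0.308)·A·0.534.
A = 81.081/(0.534×0.692) = 219.42 kg/h.
Recycle V = 0.308×219.42 = 67.581 kg/h.

67.58 kg/h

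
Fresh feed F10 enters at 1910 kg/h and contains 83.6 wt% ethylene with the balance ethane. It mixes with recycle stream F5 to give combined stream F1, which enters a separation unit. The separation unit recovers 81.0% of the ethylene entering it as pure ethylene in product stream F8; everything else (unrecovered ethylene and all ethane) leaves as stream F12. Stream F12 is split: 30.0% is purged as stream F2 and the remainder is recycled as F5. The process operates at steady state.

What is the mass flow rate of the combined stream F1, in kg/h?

2886 kg/h

ethane enters only via F10 and leaves only via the purge: 1910×0.164 = 0.300×(ethane in F12), and the separation unit passes all ethane, so ethane in F1 = ethane in F12 = 1044.1 kg/h.
ethylene in F1: m_A = 1910×0.836 + (1−0.300)·(1−0.810)·m_A, so m_A = 1596.8/0.8670 = 1841.7 kg/h.
F1 = 1841.7 + 1044.1 = 2885.8 kg/h.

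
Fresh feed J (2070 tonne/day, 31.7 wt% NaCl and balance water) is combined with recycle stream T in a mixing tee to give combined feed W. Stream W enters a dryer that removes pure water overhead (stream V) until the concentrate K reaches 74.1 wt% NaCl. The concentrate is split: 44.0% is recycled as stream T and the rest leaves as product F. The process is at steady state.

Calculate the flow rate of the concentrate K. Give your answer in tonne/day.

1581 tonne/day

Overall NaCl balance (none leaves overhead): NaCl in fresh feed = NaCl in product, i.e. 2070×0.317 = (1−0.440)·K·0.741.
K = 656.19/(0.741×0.560) = 1581.3 tonne/day.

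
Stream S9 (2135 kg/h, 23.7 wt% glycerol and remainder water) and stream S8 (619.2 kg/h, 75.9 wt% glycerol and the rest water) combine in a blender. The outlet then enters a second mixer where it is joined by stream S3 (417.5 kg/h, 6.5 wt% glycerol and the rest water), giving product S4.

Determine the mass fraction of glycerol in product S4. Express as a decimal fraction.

Overall, product flow = 3171.7 kg/h.
glycerol in = 2135×0.237 + 619.2×0.759 + 417.5×0.065 = 1003.1 kg/h.
glycerol fraction in S4 = 0.3163.

0.3163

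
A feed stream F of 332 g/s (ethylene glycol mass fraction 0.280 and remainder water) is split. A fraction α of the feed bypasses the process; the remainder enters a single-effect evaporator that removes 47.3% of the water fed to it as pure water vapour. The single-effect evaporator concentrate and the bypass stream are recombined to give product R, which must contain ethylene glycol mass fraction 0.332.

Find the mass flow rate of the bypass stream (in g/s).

All 332×0.280 = 92.96 g/s of ethylene glycol reaches R, so R = 92.96/0.332 = 280 g/s and vapour = 52 g/s.
The evaporator receives (1−α)·332 of feed at 0.720 water and removes 0.473 of that water:
0.473×0.720×(1−α)×332 = 52
(1−α) = 52/113.07 = 0.4599;  α = 0.5401.
Bypass flow = 0.5401×332 = 179.31 g/s.

179.3 g/s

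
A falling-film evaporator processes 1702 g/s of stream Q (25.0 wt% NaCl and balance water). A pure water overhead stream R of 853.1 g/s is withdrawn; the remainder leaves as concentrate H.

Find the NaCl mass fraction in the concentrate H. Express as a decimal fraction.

NaCl is not removed: 1702×0.250 = 425.5 g/s of NaCl enters H.
Concentrate = 1702 − 853.1 = 848.9 g/s.
Mass fraction = 425.5/848.9 = 0.5012.

0.5012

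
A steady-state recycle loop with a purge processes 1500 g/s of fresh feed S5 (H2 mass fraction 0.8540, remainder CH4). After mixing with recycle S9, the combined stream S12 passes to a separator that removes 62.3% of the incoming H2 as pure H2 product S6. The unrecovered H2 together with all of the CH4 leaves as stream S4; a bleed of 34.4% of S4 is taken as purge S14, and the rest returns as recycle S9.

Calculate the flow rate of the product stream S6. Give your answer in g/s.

1060 g/s

H2 in S12: m_A = 1500×0.854 + (1−0.344)·(1−0.623)·m_A, so m_A = 1281/0.7527 = 1701.9 g/s.
Product S6 = 0.623×1701.9 = 1060.3 g/s.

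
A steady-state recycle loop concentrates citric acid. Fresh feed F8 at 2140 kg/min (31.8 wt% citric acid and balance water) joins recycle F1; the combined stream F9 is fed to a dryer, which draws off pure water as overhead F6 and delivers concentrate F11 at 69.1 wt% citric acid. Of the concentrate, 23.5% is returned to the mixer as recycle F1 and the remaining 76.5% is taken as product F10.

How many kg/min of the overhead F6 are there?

1155 kg/min

Overall citric acid balance (none leaves overhead): citric acid in fresh feed = citric acid in product, i.e. 2140×0.318 = (1−0.235)·F11·0.691.
F11 = 680.52/(0.691×0.765) = 1287.4 kg/min.
Recycle F1 = 0.235×1287.4 = 302.53 kg/min.
Combined feed F9 = 2140 + 302.53 = 2442.5 kg/min.
Overhead F6 = F9 − F11 = 2442.5 − 1287.4 = 1155.2 kg/min.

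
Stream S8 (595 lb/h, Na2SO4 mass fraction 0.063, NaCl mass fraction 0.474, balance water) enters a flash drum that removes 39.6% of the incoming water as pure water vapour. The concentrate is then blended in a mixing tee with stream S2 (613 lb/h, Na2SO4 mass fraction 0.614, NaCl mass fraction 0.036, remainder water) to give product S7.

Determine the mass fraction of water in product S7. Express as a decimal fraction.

0.347

Vapour removed = 0.396×0.463×595 = 109.09 lb/h; concentrate = 485.91 lb/h.
water reaching the mixer = 166.39 (from concentrate) + 613×0.350 = 380.94 lb/h.
Product flow = 485.91 + 613 = 1098.9 lb/h; water fraction = 0.347.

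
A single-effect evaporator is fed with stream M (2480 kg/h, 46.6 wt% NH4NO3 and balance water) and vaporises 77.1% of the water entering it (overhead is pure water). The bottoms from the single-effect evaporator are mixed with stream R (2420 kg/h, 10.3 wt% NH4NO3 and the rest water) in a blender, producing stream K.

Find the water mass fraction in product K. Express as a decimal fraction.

0.638

Vapour removed = 0.771×0.534×2480 = 1021.1 kg/h; concentrate = 1458.9 kg/h.
water reaching the mixer = 303.27 (from concentrate) + 2420×0.897 = 2474 kg/h.
Product flow = 1458.9 + 2420 = 3878.9 kg/h; water fraction = 0.638.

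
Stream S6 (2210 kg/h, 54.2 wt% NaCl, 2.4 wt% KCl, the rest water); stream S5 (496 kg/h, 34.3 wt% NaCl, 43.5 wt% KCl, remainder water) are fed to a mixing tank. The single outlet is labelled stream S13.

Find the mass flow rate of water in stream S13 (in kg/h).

water out = water in = 2210×0.434 + 496×0.222 = 1069.3 kg/h.

1069 kg/h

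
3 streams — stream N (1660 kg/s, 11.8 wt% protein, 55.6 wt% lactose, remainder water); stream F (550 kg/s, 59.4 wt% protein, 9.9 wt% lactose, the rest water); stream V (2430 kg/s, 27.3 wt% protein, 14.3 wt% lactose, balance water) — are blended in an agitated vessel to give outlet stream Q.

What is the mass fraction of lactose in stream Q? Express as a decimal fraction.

Total flow out = 1660 + 550 + 2430 = 4640 kg/s.
lactose in = 1660×0.556 + 550×0.099 + 2430×0.143 = 1324.9 kg/s.
lactose mass fraction in Q = 1324.9/4640 = 0.2855.

0.2855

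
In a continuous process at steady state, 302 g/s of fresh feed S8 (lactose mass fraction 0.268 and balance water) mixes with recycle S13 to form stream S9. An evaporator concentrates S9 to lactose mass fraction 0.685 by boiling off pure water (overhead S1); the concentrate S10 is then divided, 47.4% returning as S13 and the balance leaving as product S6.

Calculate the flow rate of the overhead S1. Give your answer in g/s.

Overall lactose balance (none leaves overhead): lactose in fresh feed = lactose in product, i.e. 302×0.268 = (1−0.474)·S10·0.685.
S10 = 80.936/(0.685×0.526) = 224.63 g/s.
Recycle S13 = 0.474×224.63 = 106.47 g/s.
Combined feed S9 = 302 + 106.47 = 408.47 g/s.
Overhead S1 = S9 − S10 = 408.47 − 224.63 = 183.85 g/s.

183.8 g/s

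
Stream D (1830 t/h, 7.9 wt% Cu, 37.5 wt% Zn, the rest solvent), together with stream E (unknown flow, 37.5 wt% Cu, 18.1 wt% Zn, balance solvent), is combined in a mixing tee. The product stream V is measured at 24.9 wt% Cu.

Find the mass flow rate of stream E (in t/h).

2469 t/h

Let E be the unknown flow. Total out = 1830 + E.
Cu balance: 144.57 + 0.375·E = 0.249·(1830 + E)
(0.375 − 0.249)·E = 0.249×1830 − 144.57 = 311.1
E = 311.1 / 0.126 = 2469 t/h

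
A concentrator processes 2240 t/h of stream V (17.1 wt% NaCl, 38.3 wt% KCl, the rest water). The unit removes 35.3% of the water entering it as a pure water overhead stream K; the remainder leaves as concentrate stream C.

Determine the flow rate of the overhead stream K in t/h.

water entering = 2240×0.446 = 999.04 t/h; overhead removed = 0.353×999.04 = 352.66 t/h.

352.7 t/h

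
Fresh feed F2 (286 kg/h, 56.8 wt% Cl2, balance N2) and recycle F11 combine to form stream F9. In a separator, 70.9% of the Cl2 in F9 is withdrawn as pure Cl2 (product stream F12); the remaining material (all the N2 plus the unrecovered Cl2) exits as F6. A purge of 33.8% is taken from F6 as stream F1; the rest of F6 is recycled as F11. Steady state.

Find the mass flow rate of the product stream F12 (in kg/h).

142.7 kg/h

Cl2 in F9: m_A = 286×0.568 + (1−0.338)·(1−0.709)·m_A, so m_A = 162.45/0.8074 = 201.21 kg/h.
Product F12 = 0.709×201.21 = 142.66 kg/h.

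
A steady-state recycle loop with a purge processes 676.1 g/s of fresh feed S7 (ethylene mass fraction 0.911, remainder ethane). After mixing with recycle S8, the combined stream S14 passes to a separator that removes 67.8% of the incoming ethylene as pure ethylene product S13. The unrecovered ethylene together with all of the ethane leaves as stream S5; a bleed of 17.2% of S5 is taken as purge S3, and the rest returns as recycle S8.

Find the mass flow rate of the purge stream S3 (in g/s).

106.7 g/s

ethane enters only via S7 and leaves only via the purge: 676.1×0.089 = 0.172×(ethane in S5), and the separator passes all ethane, so ethane in S14 = ethane in S5 = 349.84 g/s.
ethylene in S14: m_A = 676.1×0.911 + (1−0.172)·(1−0.678)·m_A, so m_A = 615.93/0.7334 = 839.84 g/s.
S5 = (1−0.678)×839.84 + 349.84 = 620.27 g/s.
Purge S3 = 0.172×620.27 = 106.69 g/s.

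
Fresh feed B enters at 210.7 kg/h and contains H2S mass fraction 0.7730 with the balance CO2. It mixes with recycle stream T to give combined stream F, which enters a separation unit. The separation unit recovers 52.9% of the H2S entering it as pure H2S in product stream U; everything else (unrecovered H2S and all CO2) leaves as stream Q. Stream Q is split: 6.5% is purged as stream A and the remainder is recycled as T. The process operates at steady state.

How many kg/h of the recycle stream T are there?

CO2 enters only via B and leaves only via the purge: 210.7×0.227 = 0.065×(CO2 in Q), and the separation unit passes all CO2, so CO2 in F = CO2 in Q = 735.83 kg/h.
H2S in F: m_A = 210.7×0.773 + (1−0.065)·(1−0.529)·m_A, so m_A = 162.87/0.5596 = 291.04 kg/h.
Q = (1−0.529)×291.04 + 735.83 = 872.91 kg/h.
Recycle T = (1−0.065)×872.91 = 816.17 kg/h.

816.2 kg/h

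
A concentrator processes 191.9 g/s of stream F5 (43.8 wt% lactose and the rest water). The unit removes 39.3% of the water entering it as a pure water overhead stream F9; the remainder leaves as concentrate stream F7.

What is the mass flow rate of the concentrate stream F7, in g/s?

water entering = 191.9×0.562 = 107.85 g/s; overhead removed = 0.393×107.85 = 42.384 g/s.
Concentrate = 191.9 − 42.384 = 149.52 g/s.

149.5 g/s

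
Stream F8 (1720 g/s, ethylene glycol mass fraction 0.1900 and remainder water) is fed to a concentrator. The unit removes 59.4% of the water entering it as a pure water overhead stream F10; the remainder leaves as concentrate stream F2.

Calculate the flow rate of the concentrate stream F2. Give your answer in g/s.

892.4 g/s

water entering = 1720×0.810 = 1393.2 g/s; overhead removed = 0.594×1393.2 = 827.56 g/s.
Concentrate = 1720 − 827.56 = 892.44 g/s.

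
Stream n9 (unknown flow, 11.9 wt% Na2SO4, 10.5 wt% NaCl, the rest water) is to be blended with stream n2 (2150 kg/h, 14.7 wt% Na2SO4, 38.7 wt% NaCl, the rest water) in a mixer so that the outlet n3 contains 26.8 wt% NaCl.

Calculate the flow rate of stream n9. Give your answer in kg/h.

Let n9 be the unknown flow. Total out = 2150 + n9.
NaCl balance: 832.05 + 0.105·n9 = 0.268·(2150 + n9)
(0.105 − 0.268)·n9 = 0.268×2150 − 832.05 = -255.85
n9 = -255.85 / -0.163 = 1569.6 kg/h

1570 kg/h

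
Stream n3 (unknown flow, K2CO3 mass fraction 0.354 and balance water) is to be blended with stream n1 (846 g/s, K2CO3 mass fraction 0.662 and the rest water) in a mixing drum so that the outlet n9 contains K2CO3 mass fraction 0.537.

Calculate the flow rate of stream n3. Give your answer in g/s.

Let n3 be the unknown flow. Total out = 846 + n3.
K2CO3 balance: 560.05 + 0.354·n3 = 0.537·(846 + n3)
(0.354 − 0.537)·n3 = 0.537×846 − 560.05 = -105.75
n3 = -105.75 / -0.183 = 577.87 g/s

577.9 g/s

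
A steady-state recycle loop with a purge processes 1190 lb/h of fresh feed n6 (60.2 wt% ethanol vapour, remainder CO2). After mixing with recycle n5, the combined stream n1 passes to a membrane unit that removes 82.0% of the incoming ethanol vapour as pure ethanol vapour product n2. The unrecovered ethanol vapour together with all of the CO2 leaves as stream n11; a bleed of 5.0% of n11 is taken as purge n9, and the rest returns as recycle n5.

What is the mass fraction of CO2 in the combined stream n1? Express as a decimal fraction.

0.916

CO2 enters only via n6 and leaves only via the purge: 1190×0.398 = 0.050×(CO2 in n11), and the membrane unit passes all CO2, so CO2 in n1 = CO2 in n11 = 9472.4 lb/h.
ethanol vapour in n1: m_A = 1190×0.602 + (1−0.050)·(1−0.820)·m_A, so m_A = 716.38/0.8290 = 864.15 lb/h.
n1 = 864.15 + 9472.4 = 10337 lb/h.
CO2 fraction in n1 = 9472.4/10337 = 0.916.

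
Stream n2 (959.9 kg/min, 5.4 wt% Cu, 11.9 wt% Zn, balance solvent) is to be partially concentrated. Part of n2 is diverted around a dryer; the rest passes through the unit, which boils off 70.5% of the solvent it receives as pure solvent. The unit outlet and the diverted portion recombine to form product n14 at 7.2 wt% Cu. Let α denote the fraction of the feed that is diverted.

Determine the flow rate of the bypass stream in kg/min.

All 959.9×0.054 = 51.835 kg/min of Cu reaches n14, so n14 = 51.835/0.072 = 719.92 kg/min and vapour = 239.98 kg/min.
The evaporator receives (1−α)·959.9 of feed at 0.827 solvent and removes 0.705 of that solvent:
0.705×0.827×(1−α)×959.9 = 239.98
(1−α) = 239.98/559.66 = 0.4288;  α = 0.5712.
Bypass flow = 0.5712×959.9 = 548.3 kg/min.

548.3 kg/min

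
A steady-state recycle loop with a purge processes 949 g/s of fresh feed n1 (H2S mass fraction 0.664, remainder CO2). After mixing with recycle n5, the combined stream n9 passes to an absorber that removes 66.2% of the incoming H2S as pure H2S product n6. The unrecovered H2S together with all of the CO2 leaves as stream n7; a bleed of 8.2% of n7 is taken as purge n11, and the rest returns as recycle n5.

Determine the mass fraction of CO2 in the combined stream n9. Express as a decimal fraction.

CO2 enters only via n1 and leaves only via the purge: 949×0.336 = 0.082×(CO2 in n7), and the absorber passes all CO2, so CO2 in n9 = CO2 in n7 = 3888.6 g/s.
H2S in n9: m_A = 949×0.664 + (1−0.082)·(1−0.662)·m_A, so m_A = 630.14/0.6897 = 913.62 g/s.
n9 = 913.62 + 3888.6 = 4802.2 g/s.
CO2 fraction in n9 = 3888.6/4802.2 = 0.810.

0.810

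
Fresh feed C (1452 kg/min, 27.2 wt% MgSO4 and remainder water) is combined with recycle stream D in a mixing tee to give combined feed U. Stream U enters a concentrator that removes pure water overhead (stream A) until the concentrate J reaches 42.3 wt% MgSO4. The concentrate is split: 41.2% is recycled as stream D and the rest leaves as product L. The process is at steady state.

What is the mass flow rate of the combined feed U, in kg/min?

2106 kg/min

Overall MgSO4 balance (none leaves overhead): MgSO4 in fresh feed = MgSO4 in product, i.e. 1452×0.272 = (1−0.412)·J·0.423.
J = 394.94/(0.423×0.588) = 1587.9 kg/min.
Recycle D = 0.412×1587.9 = 654.21 kg/min.
Combined feed U = 1452 + 654.21 = 2106.2 kg/min.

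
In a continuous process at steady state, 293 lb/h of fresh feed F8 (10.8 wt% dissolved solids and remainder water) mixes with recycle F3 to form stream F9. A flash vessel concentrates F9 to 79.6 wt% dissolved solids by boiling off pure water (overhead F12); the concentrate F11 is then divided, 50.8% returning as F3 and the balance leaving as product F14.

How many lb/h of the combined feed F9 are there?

334 lb/h

Overall dissolved solids balance (none leaves overhead): dissolved solids in fresh feed = dissolved solids in product, i.e. 293×0.108 = (1−0.508)·F11·0.796.
F11 = 31.644/(0.796×0.492) = 80.8 lb/h.
Recycle F3 = 0.508×80.8 = 41.047 lb/h.
Combined feed F9 = 293 + 41.047 = 334.05 lb/h.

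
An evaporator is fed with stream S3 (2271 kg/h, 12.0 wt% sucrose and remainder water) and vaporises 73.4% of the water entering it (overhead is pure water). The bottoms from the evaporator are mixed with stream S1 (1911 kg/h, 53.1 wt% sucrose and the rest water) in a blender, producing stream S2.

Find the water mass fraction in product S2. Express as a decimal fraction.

0.5259

Vapour removed = 0.734×0.880×2271 = 1466.9 kg/h; concentrate = 804.12 kg/h.
water reaching the mixer = 531.6 (from concentrate) + 1911×0.469 = 1427.9 kg/h.
Product flow = 804.12 + 1911 = 2715.1 kg/h; water fraction = 0.5259.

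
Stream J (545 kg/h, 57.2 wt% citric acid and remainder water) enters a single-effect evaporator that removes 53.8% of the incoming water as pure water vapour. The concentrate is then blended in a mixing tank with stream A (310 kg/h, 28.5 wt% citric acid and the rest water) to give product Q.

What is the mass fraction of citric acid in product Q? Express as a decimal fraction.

Vapour removed = 0.538×0.428×545 = 125.49 kg/h; concentrate = 419.51 kg/h.
citric acid reaching the mixer = 311.74 (from concentrate) + 310×0.285 = 400.09 kg/h.
Product flow = 419.51 + 310 = 729.51 kg/h; citric acid fraction = 0.548.

0.548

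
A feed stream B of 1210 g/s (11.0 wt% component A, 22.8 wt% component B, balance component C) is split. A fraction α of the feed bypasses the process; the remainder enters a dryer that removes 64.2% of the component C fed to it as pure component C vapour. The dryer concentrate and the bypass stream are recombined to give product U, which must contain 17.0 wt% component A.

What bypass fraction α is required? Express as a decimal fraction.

0.170

All 1210×0.110 = 133.1 g/s of component A reaches U, so U = 133.1/0.170 = 782.94 g/s and vapour = 427.06 g/s.
The evaporator receives (1−α)·1210 of feed at 0.662 component C and removes 0.642 of that component C:
0.642×0.662×(1−α)×1210 = 427.06
(1−α) = 427.06/514.25 = 0.8304;  α = 0.1696.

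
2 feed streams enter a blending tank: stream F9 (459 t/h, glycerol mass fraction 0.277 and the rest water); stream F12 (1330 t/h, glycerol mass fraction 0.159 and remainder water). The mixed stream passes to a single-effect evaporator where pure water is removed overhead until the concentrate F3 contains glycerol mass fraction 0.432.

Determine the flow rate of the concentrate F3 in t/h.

glycerol entering = 459×0.277 + 1330×0.159 = 338.61 t/h.
All glycerol reports to F3, so F3 = 338.61/0.432 = 783.83 t/h.

783.8 t/h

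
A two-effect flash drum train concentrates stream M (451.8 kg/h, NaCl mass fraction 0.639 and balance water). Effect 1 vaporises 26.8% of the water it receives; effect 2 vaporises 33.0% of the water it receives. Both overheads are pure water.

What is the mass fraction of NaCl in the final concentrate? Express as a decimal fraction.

water in feed = 451.8×0.361 = 163.1 kg/h.
After stage 1: water left = (1−0.268)×163.1 = 119.39; stream total = 408.09 kg/h.
After stage 2: water left = (1−0.330)×119.39 = 79.991; final concentrate = 368.69 kg/h.
NaCl fraction = 288.7/368.69 = 0.783.

0.783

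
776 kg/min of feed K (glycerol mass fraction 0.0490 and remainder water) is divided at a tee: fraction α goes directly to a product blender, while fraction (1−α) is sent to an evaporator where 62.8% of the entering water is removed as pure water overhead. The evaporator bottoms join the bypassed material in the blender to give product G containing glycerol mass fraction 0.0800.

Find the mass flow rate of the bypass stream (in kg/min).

All 776×0.049 = 38.024 kg/min of glycerol reaches G, so G = 38.024/0.080 = 475.3 kg/min and vapour = 300.7 kg/min.
The evaporator receives (1−α)·776 of feed at 0.951 water and removes 0.628 of that water:
0.628×0.951×(1−α)×776 = 300.7
(1−α) = 300.7/463.45 = 0.6488;  α = 0.3512.
Bypass flow = 0.3512×776 = 272.51 kg/min.

272.5 kg/min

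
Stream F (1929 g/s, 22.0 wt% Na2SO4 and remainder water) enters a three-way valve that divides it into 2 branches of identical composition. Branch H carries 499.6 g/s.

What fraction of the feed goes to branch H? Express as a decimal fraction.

Fraction to H = 499.6/1929 = 0.2590.

0.259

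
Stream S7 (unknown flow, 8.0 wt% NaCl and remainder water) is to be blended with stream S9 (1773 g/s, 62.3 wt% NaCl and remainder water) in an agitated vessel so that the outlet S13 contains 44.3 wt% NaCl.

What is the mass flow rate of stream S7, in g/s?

879.2 g/s

Let S7 be the unknown flow. Total out = 1773 + S7.
NaCl balance: 1104.6 + 0.080·S7 = 0.443·(1773 + S7)
(0.080 − 0.443)·S7 = 0.443×1773 − 1104.6 = -319.14
S7 = -319.14 / -0.363 = 879.17 g/s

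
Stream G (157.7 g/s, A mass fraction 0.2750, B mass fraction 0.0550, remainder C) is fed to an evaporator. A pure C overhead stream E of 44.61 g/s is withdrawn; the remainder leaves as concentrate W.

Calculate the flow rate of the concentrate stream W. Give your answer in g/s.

113.1 g/s

Concentrate = 157.7 − 44.61 = 113.09 g/s.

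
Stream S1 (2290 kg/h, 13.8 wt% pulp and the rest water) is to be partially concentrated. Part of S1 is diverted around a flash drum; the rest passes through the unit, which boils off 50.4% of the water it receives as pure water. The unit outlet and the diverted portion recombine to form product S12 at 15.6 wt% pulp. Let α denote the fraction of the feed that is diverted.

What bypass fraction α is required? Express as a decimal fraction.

0.734

All 2290×0.138 = 316.02 kg/h of pulp reaches S12, so S12 = 316.02/0.156 = 2025.8 kg/h and vapour = 264.23 kg/h.
The evaporator receives (1−α)·2290 of feed at 0.862 water and removes 0.504 of that water:
0.504×0.862×(1−α)×2290 = 264.23
(1−α) = 264.23/994.89 = 0.2656;  α = 0.7344.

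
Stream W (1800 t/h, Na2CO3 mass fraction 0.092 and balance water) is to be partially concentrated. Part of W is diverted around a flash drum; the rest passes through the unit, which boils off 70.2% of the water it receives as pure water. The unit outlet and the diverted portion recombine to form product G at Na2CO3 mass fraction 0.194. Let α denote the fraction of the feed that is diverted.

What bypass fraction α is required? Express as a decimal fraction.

All 1800×0.092 = 165.6 t/h of Na2CO3 reaches G, so G = 165.6/0.194 = 853.61 t/h and vapour = 946.39 t/h.
The evaporator receives (1−α)·1800 of feed at 0.908 water and removes 0.702 of that water:
0.702×0.908×(1−α)×1800 = 946.39
(1−α) = 946.39/1147.3 = 0.8249;  α = 0.1751.

0.175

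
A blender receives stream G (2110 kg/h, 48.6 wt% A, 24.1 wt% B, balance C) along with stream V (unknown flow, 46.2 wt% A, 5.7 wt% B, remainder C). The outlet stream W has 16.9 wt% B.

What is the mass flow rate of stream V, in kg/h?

1356 kg/h

Let V be the unknown flow. Total out = 2110 + V.
B balance: 508.51 + 0.057·V = 0.169·(2110 + V)
(0.057 − 0.169)·V = 0.169×2110 − 508.51 = -151.92
V = -151.92 / -0.112 = 1356.4 kg/h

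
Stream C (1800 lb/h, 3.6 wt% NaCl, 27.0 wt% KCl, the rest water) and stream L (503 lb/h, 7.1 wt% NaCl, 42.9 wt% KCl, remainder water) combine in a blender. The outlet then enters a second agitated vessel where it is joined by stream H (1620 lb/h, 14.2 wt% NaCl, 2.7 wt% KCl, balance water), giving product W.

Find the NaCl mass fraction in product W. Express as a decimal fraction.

0.0843

Overall, product flow = 3923 lb/h.
NaCl in = 1800×0.036 + 503×0.071 + 1620×0.142 = 330.55 lb/h.
NaCl fraction in W = 0.0843.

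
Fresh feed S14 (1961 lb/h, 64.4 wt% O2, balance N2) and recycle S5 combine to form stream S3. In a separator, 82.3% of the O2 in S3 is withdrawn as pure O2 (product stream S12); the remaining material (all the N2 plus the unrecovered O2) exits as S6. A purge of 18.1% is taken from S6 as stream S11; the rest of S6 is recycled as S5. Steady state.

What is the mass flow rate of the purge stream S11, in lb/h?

745.4 lb/h

N2 enters only via S14 and leaves only via the purge: 1961×0.356 = 0.181×(N2 in S6), and the separator passes all N2, so N2 in S3 = N2 in S6 = 3857 lb/h.
O2 in S3: m_A = 1961×0.644 + (1−0.181)·(1−0.823)·m_A, so m_A = 1262.9/0.8550 = 1477 lb/h.
S6 = (1−0.823)×1477 + 3857 = 4118.4 lb/h.
Purge S11 = 0.181×4118.4 = 745.43 lb/h.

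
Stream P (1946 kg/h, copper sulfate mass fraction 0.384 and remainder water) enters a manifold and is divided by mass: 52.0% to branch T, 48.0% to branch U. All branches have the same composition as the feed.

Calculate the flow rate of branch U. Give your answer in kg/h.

Branch U flow = 0.480×1946 = 934.08 kg/h.

934.1 kg/h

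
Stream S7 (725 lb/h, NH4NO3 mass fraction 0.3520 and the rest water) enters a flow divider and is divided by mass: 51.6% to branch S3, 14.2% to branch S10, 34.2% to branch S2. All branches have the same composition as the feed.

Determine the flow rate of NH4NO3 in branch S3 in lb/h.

Branch S3 total = 0.516×725 = 374.1 lb/h.
NH4NO3 in S3 = 0.352×374.1 = 131.68 lb/h.

131.7 lb/h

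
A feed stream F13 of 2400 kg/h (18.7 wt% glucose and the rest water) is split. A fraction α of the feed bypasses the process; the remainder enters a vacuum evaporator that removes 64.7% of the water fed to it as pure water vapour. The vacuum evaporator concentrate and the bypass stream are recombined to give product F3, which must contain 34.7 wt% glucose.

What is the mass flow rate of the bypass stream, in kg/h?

296.2 kg/h

All 2400×0.187 = 448.8 kg/h of glucose reaches F3, so F3 = 448.8/0.347 = 1293.4 kg/h and vapour = 1106.6 kg/h.
The evaporator receives (1−α)·2400 of feed at 0.813 water and removes 0.647 of that water:
0.647×0.813×(1−α)×2400 = 1106.6
(1−α) = 1106.6/1262.4 = 0.8766;  α = 0.1234.
Bypass flow = 0.1234×2400 = 296.19 kg/h.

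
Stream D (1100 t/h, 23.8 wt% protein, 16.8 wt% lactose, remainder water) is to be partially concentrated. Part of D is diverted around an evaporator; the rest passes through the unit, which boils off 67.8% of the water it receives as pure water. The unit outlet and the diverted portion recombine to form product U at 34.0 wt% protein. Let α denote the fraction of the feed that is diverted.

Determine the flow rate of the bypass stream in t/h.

280.6 t/h

All 1100×0.238 = 261.8 t/h of protein reaches U, so U = 261.8/0.340 = 770 t/h and vapour = 330 t/h.
The evaporator receives (1−α)·1100 of feed at 0.594 water and removes 0.678 of that water:
0.678×0.594×(1−α)×1100 = 330
(1−α) = 330/443.01 = 0.7449;  α = 0.2551.
Bypass flow = 0.2551×1100 = 280.6 t/h.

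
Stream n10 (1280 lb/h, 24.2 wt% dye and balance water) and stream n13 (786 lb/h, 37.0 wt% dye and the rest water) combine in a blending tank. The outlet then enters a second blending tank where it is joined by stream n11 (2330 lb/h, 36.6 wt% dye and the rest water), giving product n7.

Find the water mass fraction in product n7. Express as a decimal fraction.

Overall, product flow = 4396 lb/h.
water in = 1280×0.758 + 786×0.630 + 2330×0.634 = 2942.6 lb/h.
water fraction in n7 = 0.6694.

0.6694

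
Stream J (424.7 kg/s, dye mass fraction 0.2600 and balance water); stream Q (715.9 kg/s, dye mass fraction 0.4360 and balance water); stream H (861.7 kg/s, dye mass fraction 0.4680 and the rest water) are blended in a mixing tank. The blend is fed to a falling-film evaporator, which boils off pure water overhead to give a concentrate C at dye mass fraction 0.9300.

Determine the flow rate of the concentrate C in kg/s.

dye entering = 424.7×0.260 + 715.9×0.436 + 861.7×0.468 = 825.83 kg/s.
All dye reports to C, so C = 825.83/0.930 = 887.99 kg/s.

888 kg/s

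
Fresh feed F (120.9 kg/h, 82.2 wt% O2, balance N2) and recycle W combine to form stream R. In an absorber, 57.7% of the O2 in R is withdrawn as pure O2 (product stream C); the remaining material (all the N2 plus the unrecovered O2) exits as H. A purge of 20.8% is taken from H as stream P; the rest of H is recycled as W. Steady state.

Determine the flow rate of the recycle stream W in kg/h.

N2 enters only via F and leaves only via the purge: 120.9×0.178 = 0.208×(N2 in H), and the absorber passes all N2, so N2 in R = N2 in H = 103.46 kg/h.
O2 in R: m_A = 120.9×0.822 + (1−0.208)·(1−0.577)·m_A, so m_A = 99.38/0.6650 = 149.45 kg/h.
H = (1−0.577)×149.45 + 103.46 = 166.68 kg/h.
Recycle W = (1−0.208)×166.68 = 132.01 kg/h.

132 kg/h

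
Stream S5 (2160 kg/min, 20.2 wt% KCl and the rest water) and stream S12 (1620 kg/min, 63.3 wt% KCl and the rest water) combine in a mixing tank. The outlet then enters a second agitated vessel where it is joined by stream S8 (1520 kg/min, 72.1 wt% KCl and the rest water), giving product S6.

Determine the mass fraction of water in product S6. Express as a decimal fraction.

0.517

Overall, product flow = 5300 kg/min.
water in = 2160×0.798 + 1620×0.367 + 1520×0.279 = 2742.3 kg/min.
water fraction in S6 = 0.517.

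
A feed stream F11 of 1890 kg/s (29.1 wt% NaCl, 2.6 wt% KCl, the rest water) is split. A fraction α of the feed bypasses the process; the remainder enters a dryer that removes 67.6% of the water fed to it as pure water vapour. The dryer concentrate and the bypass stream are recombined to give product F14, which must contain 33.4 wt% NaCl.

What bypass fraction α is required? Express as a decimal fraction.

0.721

All 1890×0.291 = 549.99 kg/s of NaCl reaches F14, so F14 = 549.99/0.334 = 1646.7 kg/s and vapour = 243.32 kg/s.
The evaporator receives (1−α)·1890 of feed at 0.683 water and removes 0.676 of that water:
0.676×0.683×(1−α)×1890 = 243.32
(1−α) = 243.32/872.63 = 0.2788;  α = 0.7212.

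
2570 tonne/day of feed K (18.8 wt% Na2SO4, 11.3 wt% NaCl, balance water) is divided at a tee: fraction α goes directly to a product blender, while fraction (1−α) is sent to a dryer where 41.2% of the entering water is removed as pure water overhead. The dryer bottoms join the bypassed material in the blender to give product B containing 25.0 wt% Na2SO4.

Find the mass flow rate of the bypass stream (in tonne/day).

All 2570×0.188 = 483.16 tonne/day of Na2SO4 reaches B, so B = 483.16/0.250 = 1932.6 tonne/day and vapour = 637.36 tonne/day.
The evaporator receives (1−α)·2570 of feed at 0.699 water and removes 0.412 of that water:
0.412×0.699×(1−α)×2570 = 637.36
(1−α) = 637.36/740.13 = 0.8611;  α = 0.1389.
Bypass flow = 0.1389×2570 = 356.85 tonne/day.

356.9 tonne/day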